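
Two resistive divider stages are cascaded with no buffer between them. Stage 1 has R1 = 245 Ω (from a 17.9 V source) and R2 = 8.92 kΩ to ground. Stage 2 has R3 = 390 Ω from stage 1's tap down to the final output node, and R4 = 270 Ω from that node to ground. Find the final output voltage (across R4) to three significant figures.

Stage 2 presents R3+R4 = 660.0 Ω as a load on stage 1's tap.
Stage 1's lower leg becomes R2‖(R3+R4) = 614.5 Ω, so V_mid = 17.9 × 614.5/859.5 = 12.80 V.
Stage 2 is itself unloaded: V_out = V_mid × R4/(R3+R4) = 12.80 × 270/660.0 = 5.24 V.

V_out ≈ 5.24 V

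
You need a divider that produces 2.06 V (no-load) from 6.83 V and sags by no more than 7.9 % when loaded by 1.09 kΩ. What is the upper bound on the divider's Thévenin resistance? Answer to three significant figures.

Loading drop = R_th/(R_th + R_L) ≤ 0.0790, so R_th ≤ R_L · ε/(1−ε) = 1.09 kΩ × 0.0790/0.9210 = 93.5 Ω.

R_th ≤ 93.5 Ω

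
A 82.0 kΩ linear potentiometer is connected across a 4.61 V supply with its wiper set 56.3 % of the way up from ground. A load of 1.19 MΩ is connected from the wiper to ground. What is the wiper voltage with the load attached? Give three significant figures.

V ≈ 2.55 V

The wiper splits the pot into (1−α)R = 35.83 kΩ above and αR = 46.17 kΩ below.
Lower section ‖ load = 44.44 kΩ.
V_wiper = 4.61 × 44.44/(35.83 + 44.44) = 2.55 V.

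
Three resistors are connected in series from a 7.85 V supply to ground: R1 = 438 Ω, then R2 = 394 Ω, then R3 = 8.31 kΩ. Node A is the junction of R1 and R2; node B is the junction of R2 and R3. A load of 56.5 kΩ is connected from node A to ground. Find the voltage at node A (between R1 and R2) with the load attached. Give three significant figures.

Below node A the series string R2+R3 = 8704 Ω sits in parallel with the 56500 Ω load: 7542 Ω.
V_A = 7.85 × 7542/(438 + 7542) = 7.42 V.

V ≈ 7.42 V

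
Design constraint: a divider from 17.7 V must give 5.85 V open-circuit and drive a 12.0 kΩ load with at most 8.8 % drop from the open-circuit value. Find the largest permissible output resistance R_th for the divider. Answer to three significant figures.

Loading drop = R_th/(R_th + R_L) ≤ 0.0880, so R_th ≤ R_L · ε/(1−ε) = 12.0 kΩ × 0.0880/0.9120 = 1.16 kΩ.

R_th ≤ 1.16 kΩ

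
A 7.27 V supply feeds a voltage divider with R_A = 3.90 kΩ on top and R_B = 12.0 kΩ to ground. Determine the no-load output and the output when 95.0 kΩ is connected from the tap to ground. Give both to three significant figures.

Unloaded: 5.49 V; loaded: 5.32 V

Open-circuit: V = 7.27 × 12.0/(3.90 + 12.0) = 5.49 V.
With the load, R_B becomes R_B‖R_L = 10.65 kΩ, so V = 7.27 × 10.65/14.55 = 5.32 V.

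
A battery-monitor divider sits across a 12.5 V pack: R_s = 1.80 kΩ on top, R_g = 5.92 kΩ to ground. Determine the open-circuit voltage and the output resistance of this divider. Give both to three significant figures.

V_th is the open-circuit tap voltage: 12.5 × 5.92/(1.80 + 5.92) = 9.59 V.
With the supply zeroed, R_s and R_g appear in parallel from the tap: R_th = R_s‖R_g = (1.80 × 5.92)/7.720 = 1.38 kΩ.

V_th = 9.59 V, R_th = 1.38 kΩ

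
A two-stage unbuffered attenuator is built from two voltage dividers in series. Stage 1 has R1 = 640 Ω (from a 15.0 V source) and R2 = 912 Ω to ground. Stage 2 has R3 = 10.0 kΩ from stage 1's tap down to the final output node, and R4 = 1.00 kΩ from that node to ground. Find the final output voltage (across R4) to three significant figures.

Stage 2 presents R3+R4 = 11000 Ω as a load on stage 1's tap.
Stage 1's lower leg becomes R2‖(R3+R4) = 842.2 Ω, so V_mid = 15.0 × 842.2/1482 = 8.523 V.
Stage 2 is itself unloaded: V_out = V_mid × R4/(R3+R4) = 8.523 × 1000/11000 = 0.775 V.

V_out ≈ 0.775 V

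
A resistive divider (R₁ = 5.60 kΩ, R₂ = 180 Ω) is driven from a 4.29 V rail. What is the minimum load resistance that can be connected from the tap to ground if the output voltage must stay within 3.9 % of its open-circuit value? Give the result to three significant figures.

R_L(min) ≈ 4.30 kΩ

Output resistance R_th = R₁‖R₂ = (5600 × 180)/5780 = 174.4 Ω.
The fractional drop is R_th/(R_th + R_L); requiring this ≤ 0.0390 gives R_L ≥ R_th(1/0.0390 − 1) = 174.4 × 24.64 = 4.30 kΩ.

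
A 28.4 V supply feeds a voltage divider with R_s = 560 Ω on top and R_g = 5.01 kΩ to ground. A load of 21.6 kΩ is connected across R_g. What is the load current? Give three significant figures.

R_g‖R_L = 4067 Ω; V_out = 28.4 × 4067/4627 = 24.96 V.
I_L = V_out / R_L = 24.96 / 21.6 kΩ = 1.16 mA.

I_L ≈ 1.16 mA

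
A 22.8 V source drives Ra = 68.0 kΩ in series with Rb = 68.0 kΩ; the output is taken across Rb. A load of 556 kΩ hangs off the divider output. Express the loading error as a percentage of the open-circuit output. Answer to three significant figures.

5.76 %

The divider's output (Thévenin) resistance is Ra‖Rb = 34.00 kΩ.
Fractional drop under load = R_th/(R_th + R_L) = 34.00 / (34.00 + 556) = 0.05763.
So the output falls by 5.76 %.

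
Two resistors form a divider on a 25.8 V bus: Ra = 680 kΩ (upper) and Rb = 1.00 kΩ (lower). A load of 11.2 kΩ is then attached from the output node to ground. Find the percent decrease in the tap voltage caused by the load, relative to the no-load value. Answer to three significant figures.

Unloaded V = 25.8 × 1.00/681.0 = 0.037885 V.
Loaded: Rb‖R_L = 0.9180 kΩ, giving V = 25.8 × 0.9180/680.9 = 0.034784 V.
Drop = (0.037885 − 0.034784) / 0.037885 = 8.19 %.

8.19 %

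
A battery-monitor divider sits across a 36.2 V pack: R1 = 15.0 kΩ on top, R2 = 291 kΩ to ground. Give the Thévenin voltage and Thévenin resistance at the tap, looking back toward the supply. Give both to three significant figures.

V_th = 34.4 V, R_th = 14.3 kΩ

V_th is the open-circuit tap voltage: 36.2 × 291/(15.0 + 291) = 34.4 V.
With the supply zeroed, R1 and R2 appear in parallel from the tap: R_th = R1‖R2 = (15.0 × 291)/306.0 = 14.3 kΩ.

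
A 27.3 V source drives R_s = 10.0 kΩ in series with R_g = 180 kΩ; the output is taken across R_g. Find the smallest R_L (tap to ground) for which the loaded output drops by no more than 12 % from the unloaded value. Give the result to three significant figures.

R_L(min) ≈ 69.5 kΩ

Output resistance R_th = R_s‖R_g = (10.0 × 180)/190.0 = 9.474 kΩ.
The fractional drop is R_th/(R_th + R_L); requiring this ≤ 0.120 gives R_L ≥ R_th(1/0.120 − 1) = 9.474 × 7.333 = 69.5 kΩ.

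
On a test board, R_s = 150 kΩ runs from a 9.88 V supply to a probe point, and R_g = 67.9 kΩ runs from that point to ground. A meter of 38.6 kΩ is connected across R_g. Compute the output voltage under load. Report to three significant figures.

The load sits in parallel with R_g: R_g‖R_L = (67.9 × 38.6) / (67.9 + 38.6) = 24.61 kΩ.
V_out = 9.88 × 24.61 / (150 + 24.61) = 9.88 × 24.61/174.6 = 1.39 V.

V_out ≈ 1.39 V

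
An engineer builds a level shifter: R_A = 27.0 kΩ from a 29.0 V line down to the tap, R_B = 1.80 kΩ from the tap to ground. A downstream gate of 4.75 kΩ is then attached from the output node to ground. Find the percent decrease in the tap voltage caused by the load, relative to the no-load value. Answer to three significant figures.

26.2 %

Unloaded V = 29.0 × 1.80/28.80 = 1.812 V.
Loaded: R_B‖R_L = 1.305 kΩ, giving V = 29.0 × 1.305/28.31 = 1.337 V.
Drop = (1.812 − 1.337) / 1.812 = 26.2 %.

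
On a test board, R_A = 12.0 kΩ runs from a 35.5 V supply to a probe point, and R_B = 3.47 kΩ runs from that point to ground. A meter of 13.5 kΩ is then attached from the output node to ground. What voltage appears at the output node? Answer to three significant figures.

V_out ≈ 6.64 V

The load sits in parallel with R_B: R_B‖R_L = (3.47 × 13.5) / (3.47 + 13.5) = 2.760 kΩ.
V_out = 35.5 × 2.760 / (12.0 + 2.760) = 35.5 × 2.760/14.76 = 6.64 V.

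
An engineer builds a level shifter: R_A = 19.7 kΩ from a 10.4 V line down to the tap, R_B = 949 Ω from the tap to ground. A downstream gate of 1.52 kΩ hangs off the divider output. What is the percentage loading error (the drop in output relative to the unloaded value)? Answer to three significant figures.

Unloaded V = 10.4 × 949/20650 = 0.4780 V.
Loaded: R_B‖R_L = 584.2 Ω, giving V = 10.4 × 584.2/20280 = 0.2995 V.
Drop = (0.4780 − 0.2995) / 0.4780 = 37.3 %.

37.3 %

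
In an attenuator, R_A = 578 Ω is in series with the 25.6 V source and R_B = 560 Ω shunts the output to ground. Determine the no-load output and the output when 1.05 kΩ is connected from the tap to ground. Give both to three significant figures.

Open-circuit: V = 25.6 × 560/(578 + 560) = 12.6 V.
With the load, R_B becomes R_B‖R_L = 365.2 Ω, so V = 25.6 × 365.2/943.2 = 9.91 V.

Unloaded: 12.6 V; loaded: 9.91 V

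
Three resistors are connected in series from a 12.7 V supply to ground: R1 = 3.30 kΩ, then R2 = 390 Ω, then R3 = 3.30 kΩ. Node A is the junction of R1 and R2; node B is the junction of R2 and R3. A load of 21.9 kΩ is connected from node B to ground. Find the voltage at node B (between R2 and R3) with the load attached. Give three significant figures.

At node B, R3 is in parallel with the load: R3‖R_L = 2868 Ω.
Below node A the resistance is R2 + (R3‖R_L) = 3258 Ω, so V_A = 12.7 × 3258/6558 = 6.309 V.
Then V_B = V_A × (R3‖R_L)/(R2 + R3‖R_L) = 6.309 × 2868/3258 = 5.55 V.

V ≈ 5.55 V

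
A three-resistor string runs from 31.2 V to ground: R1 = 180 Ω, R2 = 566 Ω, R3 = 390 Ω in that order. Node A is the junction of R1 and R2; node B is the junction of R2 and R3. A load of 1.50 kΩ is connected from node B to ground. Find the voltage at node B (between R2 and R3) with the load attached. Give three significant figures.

At node B, R3 is in parallel with the load: R3‖R_L = 309.5 Ω.
Below node A the resistance is R2 + (R3‖R_L) = 875.5 Ω, so V_A = 31.2 × 875.5/1056 = 25.88 V.
Then V_B = V_A × (R3‖R_L)/(R2 + R3‖R_L) = 25.88 × 309.5/875.5 = 9.15 V.

V ≈ 9.15 V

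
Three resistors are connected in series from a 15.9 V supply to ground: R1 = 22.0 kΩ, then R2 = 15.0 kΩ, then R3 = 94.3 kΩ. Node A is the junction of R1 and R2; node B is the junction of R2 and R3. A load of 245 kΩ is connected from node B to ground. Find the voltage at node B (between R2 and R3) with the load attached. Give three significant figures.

V ≈ 10.3 V

At node B, R3 is in parallel with the load: R3‖R_L = 68.09 kΩ.
Below node A the resistance is R2 + (R3‖R_L) = 83.09 kΩ, so V_A = 15.9 × 83.09/105.1 = 12.57 V.
Then V_B = V_A × (R3‖R_L)/(R2 + R3‖R_L) = 12.57 × 68.09/83.09 = 10.3 V.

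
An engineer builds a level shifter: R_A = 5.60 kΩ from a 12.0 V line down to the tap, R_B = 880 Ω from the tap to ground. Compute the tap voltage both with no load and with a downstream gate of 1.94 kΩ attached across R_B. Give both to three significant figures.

Unloaded: 1.63 V; loaded: 1.17 V

Open-circuit: V = 12.0 × 880/(5600 + 880) = 1.63 V.
With the load, R_B becomes R_B‖R_L = 605.4 Ω, so V = 12.0 × 605.4/6205 = 1.17 V.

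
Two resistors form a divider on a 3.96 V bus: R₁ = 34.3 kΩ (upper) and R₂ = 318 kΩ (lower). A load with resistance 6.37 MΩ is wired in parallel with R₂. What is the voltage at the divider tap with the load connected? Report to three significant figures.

V_out ≈ 3.56 V

The load sits in parallel with R₂: R₂‖R_L = (318 × 6370) / (318 + 6370) = 302.9 kΩ.
V_out = 3.96 × 302.9 / (34.3 + 302.9) = 3.96 × 302.9/337.2 = 3.56 V.
(Unloaded it would have been 3.57 V.)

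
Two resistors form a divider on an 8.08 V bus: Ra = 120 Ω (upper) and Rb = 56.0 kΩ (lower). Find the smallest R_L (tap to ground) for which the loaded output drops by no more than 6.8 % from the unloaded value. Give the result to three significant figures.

Output resistance R_th = Ra‖Rb = (120 × 56000)/56120 = 119.7 Ω.
The fractional drop is R_th/(R_th + R_L); requiring this ≤ 0.0680 gives R_L ≥ R_th(1/0.0680 − 1) = 119.7 × 13.71 = 1.64 kΩ.

R_L(min) ≈ 1.64 kΩ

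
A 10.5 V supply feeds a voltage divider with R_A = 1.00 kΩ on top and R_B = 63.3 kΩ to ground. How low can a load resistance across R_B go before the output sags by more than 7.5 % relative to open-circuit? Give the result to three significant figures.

R_L(min) ≈ 12.1 kΩ

Output resistance R_th = R_A‖R_B = (1000 × 63300)/64300 = 984.4 Ω.
The fractional drop is R_th/(R_th + R_L); requiring this ≤ 0.0750 gives R_L ≥ R_th(1/0.0750 − 1) = 984.4 × 12.33 = 12.1 kΩ.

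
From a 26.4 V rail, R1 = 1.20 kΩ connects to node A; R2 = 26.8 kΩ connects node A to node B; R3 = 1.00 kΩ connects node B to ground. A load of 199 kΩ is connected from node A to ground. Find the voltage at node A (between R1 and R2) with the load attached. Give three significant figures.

Below node A the series string R2+R3 = 27.80 kΩ sits in parallel with the 199 kΩ load: 24.39 kΩ.
V_A = 26.4 × 24.39/(1.20 + 24.39) = 25.2 V.

V ≈ 25.2 V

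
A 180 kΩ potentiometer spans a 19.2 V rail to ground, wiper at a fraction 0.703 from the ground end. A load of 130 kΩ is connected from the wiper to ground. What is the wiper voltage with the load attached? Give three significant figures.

V ≈ 10.5 V

The wiper splits the pot into (1−α)R = 53.46 kΩ above and αR = 126.5 kΩ below.
Lower section ‖ load = 64.12 kΩ.
V_wiper = 19.2 × 64.12/(53.46 + 64.12) = 10.5 V.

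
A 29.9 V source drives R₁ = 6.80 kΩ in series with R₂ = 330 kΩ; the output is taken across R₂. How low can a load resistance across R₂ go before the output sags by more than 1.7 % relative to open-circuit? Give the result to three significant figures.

R_L(min) ≈ 385 kΩ

Output resistance R_th = R₁‖R₂ = (6.80 × 330)/336.8 = 6.663 kΩ.
The fractional drop is R_th/(R_th + R_L); requiring this ≤ 0.0170 gives R_L ≥ R_th(1/0.0170 − 1) = 6.663 × 57.82 = 385 kΩ.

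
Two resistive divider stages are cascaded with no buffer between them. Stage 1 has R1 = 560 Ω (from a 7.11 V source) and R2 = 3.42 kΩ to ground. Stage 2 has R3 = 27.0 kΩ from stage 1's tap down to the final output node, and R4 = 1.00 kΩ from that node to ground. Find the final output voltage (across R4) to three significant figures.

Stage 2 presents R3+R4 = 28000 Ω as a load on stage 1's tap.
Stage 1's lower leg becomes R2‖(R3+R4) = 3048 Ω, so V_mid = 7.11 × 3048/3608 = 6.006 V.
Stage 2 is itself unloaded: V_out = V_mid × R4/(R3+R4) = 6.006 × 1000/28000 = 0.215 V.

V_out ≈ 0.215 V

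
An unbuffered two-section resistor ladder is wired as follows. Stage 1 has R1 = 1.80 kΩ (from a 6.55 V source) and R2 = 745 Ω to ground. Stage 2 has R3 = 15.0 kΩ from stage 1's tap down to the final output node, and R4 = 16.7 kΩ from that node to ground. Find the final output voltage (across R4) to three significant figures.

V_out ≈ 0.994 V

Stage 2 presents R3+R4 = 31700 Ω as a load on stage 1's tap.
Stage 1's lower leg becomes R2‖(R3+R4) = 727.9 Ω, so V_mid = 6.55 × 727.9/2528 = 1.886 V.
Stage 2 is itself unloaded: V_out = V_mid × R4/(R3+R4) = 1.886 × 16700/31700 = 0.994 V.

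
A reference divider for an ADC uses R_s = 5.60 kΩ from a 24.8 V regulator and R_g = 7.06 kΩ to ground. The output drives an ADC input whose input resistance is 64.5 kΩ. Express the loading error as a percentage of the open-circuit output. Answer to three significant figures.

4.62 %

The divider's output (Thévenin) resistance is R_s‖R_g = 3.123 kΩ.
Fractional drop under load = R_th/(R_th + R_L) = 3.123 / (3.123 + 64.5) = 0.04618.
So the output falls by 4.62 %.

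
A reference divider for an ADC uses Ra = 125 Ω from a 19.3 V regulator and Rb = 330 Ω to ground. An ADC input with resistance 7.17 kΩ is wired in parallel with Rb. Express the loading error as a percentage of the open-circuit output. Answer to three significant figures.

1.25 %

The divider's output (Thévenin) resistance is Ra‖Rb = 90.66 Ω.
Fractional drop under load = R_th/(R_th + R_L) = 90.66 / (90.66 + 7170) = 0.01249.
So the output falls by 1.25 %.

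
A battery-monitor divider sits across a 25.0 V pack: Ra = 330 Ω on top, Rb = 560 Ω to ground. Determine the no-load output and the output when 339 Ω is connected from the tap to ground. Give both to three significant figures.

Unloaded: 15.7 V; loaded: 9.76 V

Open-circuit: V = 25.0 × 560/(330 + 560) = 15.7 V.
With the load, Rb becomes Rb‖R_L = 211.2 Ω, so V = 25.0 × 211.2/541.2 = 9.76 V.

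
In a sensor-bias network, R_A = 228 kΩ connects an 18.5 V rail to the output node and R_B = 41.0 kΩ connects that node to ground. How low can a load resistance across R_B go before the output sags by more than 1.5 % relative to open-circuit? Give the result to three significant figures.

Output resistance R_th = R_A‖R_B = (228 × 41.0)/269.0 = 34.75 kΩ.
The fractional drop is R_th/(R_th + R_L); requiring this ≤ 0.0150 gives R_L ≥ R_th(1/0.0150 − 1) = 34.75 × 65.67 = 2.28 MΩ.

R_L(min) ≈ 2.28 MΩ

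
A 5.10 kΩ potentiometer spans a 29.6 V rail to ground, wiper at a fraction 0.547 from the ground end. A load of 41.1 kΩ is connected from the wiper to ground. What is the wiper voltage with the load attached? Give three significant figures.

The wiper splits the pot into (1−α)R = 2.310 kΩ above and αR = 2.790 kΩ below.
Lower section ‖ load = 2.612 kΩ.
V_wiper = 29.6 × 2.612/(2.310 + 2.612) = 15.7 V.

V ≈ 15.7 V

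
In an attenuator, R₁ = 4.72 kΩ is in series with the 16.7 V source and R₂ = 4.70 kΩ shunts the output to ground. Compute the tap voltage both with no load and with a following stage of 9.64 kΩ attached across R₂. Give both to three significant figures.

Open-circuit: V = 16.7 × 4.70/(4.72 + 4.70) = 8.33 V.
With the load, R₂ becomes R₂‖R_L = 3.160 kΩ, so V = 16.7 × 3.160/7.880 = 6.70 V.

Unloaded: 8.33 V; loaded: 6.70 V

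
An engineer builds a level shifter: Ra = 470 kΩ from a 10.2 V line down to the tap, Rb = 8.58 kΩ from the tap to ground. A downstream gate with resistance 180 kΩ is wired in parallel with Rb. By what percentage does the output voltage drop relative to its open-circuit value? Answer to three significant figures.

The divider's output (Thévenin) resistance is Ra‖Rb = 8.426 kΩ.
Fractional drop under load = R_th/(R_th + R_L) = 8.426 / (8.426 + 180) = 0.04472.
So the output falls by 4.47 %.

4.47 %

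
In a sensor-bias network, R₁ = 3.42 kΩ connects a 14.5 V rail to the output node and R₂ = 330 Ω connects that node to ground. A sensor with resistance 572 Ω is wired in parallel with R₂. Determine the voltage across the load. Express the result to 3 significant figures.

V_out ≈ 0.836 V

The load sits in parallel with R₂: R₂‖R_L = (330 × 572) / (330 + 572) = 209.3 Ω.
V_out = 14.5 × 209.3 / (3420 + 209.3) = 14.5 × 209.3/3629 = 0.836 V.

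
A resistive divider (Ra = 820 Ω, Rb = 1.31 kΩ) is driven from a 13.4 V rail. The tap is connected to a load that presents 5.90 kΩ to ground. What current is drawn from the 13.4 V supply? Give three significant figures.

I ≈ 7.08 mA

Rb‖R_L = 1072 Ω, so the source sees Ra + Rb‖R_L = 1892 Ω.
I = 13.4 V / 1892 Ω = 7.08 mA.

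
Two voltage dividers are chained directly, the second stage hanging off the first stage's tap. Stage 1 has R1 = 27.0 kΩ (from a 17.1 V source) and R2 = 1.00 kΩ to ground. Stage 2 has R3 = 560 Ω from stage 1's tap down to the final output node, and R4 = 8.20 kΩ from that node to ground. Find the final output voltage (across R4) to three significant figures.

Stage 2 presents R3+R4 = 8760 Ω as a load on stage 1's tap.
Stage 1's lower leg becomes R2‖(R3+R4) = 897.5 Ω, so V_mid = 17.1 × 897.5/27900 = 0.5502 V.
Stage 2 is itself unloaded: V_out = V_mid × R4/(R3+R4) = 0.5502 × 8200/8760 = 0.515 V.

V_out ≈ 0.515 V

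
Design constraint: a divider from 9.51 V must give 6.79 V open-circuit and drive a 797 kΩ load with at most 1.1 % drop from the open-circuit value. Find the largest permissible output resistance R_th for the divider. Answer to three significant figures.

R_th ≤ 8.86 kΩ

Loading drop = R_th/(R_th + R_L) ≤ 0.0110, so R_th ≤ R_L · ε/(1−ε) = 797 kΩ × 0.0110/0.9890 = 8.86 kΩ.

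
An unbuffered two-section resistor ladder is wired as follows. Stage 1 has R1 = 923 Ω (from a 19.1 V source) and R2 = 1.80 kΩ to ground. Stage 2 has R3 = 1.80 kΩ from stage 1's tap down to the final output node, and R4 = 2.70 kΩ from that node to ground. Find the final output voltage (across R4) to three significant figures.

V_out ≈ 6.67 V

Stage 2 presents R3+R4 = 4500 Ω as a load on stage 1's tap.
Stage 1's lower leg becomes R2‖(R3+R4) = 1286 Ω, so V_mid = 19.1 × 1286/2209 = 11.12 V.
Stage 2 is itself unloaded: V_out = V_mid × R4/(R3+R4) = 11.12 × 2700/4500 = 6.67 V.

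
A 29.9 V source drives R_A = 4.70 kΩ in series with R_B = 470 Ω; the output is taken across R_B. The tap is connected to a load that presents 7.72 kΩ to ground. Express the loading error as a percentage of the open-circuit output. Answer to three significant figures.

5.24 %

The divider's output (Thévenin) resistance is R_A‖R_B = 427.3 Ω.
Fractional drop under load = R_th/(R_th + R_L) = 427.3 / (427.3 + 7720) = 0.05244.
So the output falls by 5.24 %.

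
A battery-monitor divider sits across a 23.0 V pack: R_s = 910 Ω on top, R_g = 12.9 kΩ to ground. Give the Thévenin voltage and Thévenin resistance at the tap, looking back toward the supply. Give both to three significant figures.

V_th is the open-circuit tap voltage: 23.0 × 12900/(910 + 12900) = 21.5 V.
With the supply zeroed, R_s and R_g appear in parallel from the tap: R_th = R_s‖R_g = (910 × 12900)/13810 = 850 Ω.

V_th = 21.5 V, R_th = 850 Ω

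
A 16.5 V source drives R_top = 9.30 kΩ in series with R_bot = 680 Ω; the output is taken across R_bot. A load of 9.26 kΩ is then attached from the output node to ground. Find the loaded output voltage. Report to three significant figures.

V_out ≈ 1.05 V

The load sits in parallel with R_bot: R_bot‖R_L = (680 × 9260) / (680 + 9260) = 633.5 Ω.
V_out = 16.5 × 633.5 / (9300 + 633.5) = 16.5 × 633.5/9933 = 1.05 V.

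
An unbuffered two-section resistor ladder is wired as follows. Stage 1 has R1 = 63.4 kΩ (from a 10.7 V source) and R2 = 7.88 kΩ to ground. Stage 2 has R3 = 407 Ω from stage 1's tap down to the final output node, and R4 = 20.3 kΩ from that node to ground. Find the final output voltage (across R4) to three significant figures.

V_out ≈ 0.866 V

Stage 2 presents R3+R4 = 20710 Ω as a load on stage 1's tap.
Stage 1's lower leg becomes R2‖(R3+R4) = 5708 Ω, so V_mid = 10.7 × 5708/69110 = 0.8838 V.
Stage 2 is itself unloaded: V_out = V_mid × R4/(R3+R4) = 0.8838 × 20300/20710 = 0.866 V.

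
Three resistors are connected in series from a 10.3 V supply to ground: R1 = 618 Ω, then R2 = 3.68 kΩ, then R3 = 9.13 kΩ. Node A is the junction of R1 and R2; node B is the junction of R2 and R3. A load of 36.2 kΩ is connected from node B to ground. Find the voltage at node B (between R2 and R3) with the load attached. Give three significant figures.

V ≈ 6.48 V

At node B, R3 is in parallel with the load: R3‖R_L = 7291 Ω.
Below node A the resistance is R2 + (R3‖R_L) = 10970 Ω, so V_A = 10.3 × 10970/11590 = 9.751 V.
Then V_B = V_A × (R3‖R_L)/(R2 + R3‖R_L) = 9.751 × 7291/10970 = 6.48 V.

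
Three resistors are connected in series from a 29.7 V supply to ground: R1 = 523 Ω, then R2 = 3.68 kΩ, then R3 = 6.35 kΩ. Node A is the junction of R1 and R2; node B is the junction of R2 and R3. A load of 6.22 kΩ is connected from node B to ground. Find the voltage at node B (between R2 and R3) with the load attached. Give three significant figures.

At node B, R3 is in parallel with the load: R3‖R_L = 3142 Ω.
Below node A the resistance is R2 + (R3‖R_L) = 6822 Ω, so V_A = 29.7 × 6822/7345 = 27.59 V.
Then V_B = V_A × (R3‖R_L)/(R2 + R3‖R_L) = 27.59 × 3142/6822 = 12.7 V.

V ≈ 12.7 V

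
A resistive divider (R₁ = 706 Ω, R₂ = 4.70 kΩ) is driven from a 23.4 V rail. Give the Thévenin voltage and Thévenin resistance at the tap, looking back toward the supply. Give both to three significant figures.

V_th is the open-circuit tap voltage: 23.4 × 4700/(706 + 4700) = 20.3 V.
With the supply zeroed, R₁ and R₂ appear in parallel from the tap: R_th = R₁‖R₂ = (706 × 4700)/5406 = 614 Ω.

V_th = 20.3 V, R_th = 614 Ω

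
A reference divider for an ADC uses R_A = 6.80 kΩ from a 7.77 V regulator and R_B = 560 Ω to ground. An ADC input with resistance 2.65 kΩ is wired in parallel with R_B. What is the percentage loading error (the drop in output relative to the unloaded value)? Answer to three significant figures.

Unloaded V = 7.77 × 560/7360 = 0.5912 V.
Loaded: R_B‖R_L = 462.3 Ω, giving V = 7.77 × 462.3/7262 = 0.4946 V.
Drop = (0.5912 − 0.4946) / 0.5912 = 16.3 %.

16.3 %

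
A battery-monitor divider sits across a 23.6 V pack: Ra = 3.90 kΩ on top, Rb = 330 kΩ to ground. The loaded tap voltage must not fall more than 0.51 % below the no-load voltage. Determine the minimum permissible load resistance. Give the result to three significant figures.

R_L(min) ≈ 752 kΩ

Output resistance R_th = Ra‖Rb = (3.90 × 330)/333.9 = 3.854 kΩ.
The fractional drop is R_th/(R_th + R_L); requiring this ≤ 0.00510 gives R_L ≥ R_th(1/0.00510 − 1) = 3.854 × 195.1 = 752 kΩ.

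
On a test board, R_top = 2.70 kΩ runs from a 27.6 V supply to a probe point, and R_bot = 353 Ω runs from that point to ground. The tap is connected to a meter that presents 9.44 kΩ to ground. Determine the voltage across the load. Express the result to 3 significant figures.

The load sits in parallel with R_bot: R_bot‖R_L = (353 × 9440) / (353 + 9440) = 340.3 Ω.
V_out = 27.6 × 340.3 / (2700 + 340.3) = 27.6 × 340.3/3040 = 3.09 V.
(Unloaded it would have been 3.19 V.)

V_out ≈ 3.09 V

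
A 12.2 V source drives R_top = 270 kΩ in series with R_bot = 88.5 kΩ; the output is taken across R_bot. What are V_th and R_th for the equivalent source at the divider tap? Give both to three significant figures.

V_th = 3.01 V, R_th = 66.7 kΩ

V_th is the open-circuit tap voltage: 12.2 × 88.5/(270 + 88.5) = 3.01 V.
With the supply zeroed, R_top and R_bot appear in parallel from the tap: R_th = R_top‖R_bot = (270 × 88.5)/358.5 = 66.7 kΩ.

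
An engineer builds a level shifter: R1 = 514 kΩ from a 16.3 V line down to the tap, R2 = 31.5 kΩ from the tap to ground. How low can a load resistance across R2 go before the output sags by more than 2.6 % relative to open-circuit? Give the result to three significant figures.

Output resistance R_th = R1‖R2 = (514 × 31.5)/545.5 = 29.68 kΩ.
The fractional drop is R_th/(R_th + R_L); requiring this ≤ 0.0260 gives R_L ≥ R_th(1/0.0260 − 1) = 29.68 × 37.46 = 1.11 MΩ.

R_L(min) ≈ 1.11 MΩ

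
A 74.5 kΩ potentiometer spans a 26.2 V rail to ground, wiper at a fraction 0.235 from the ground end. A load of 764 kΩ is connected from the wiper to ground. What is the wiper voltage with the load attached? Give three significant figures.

V ≈ 6.05 V

The wiper splits the pot into (1−α)R = 56.99 kΩ above and αR = 17.51 kΩ below.
Lower section ‖ load = 17.12 kΩ.
V_wiper = 26.2 × 17.12/(56.99 + 17.12) = 6.05 V.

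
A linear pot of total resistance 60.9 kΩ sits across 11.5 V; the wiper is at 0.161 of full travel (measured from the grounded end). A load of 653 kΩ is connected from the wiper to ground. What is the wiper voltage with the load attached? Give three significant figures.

V ≈ 1.83 V

The wiper splits the pot into (1−α)R = 51.10 kΩ above and αR = 9.805 kΩ below.
Lower section ‖ load = 9.660 kΩ.
V_wiper = 11.5 × 9.660/(51.10 + 9.660) = 1.83 V.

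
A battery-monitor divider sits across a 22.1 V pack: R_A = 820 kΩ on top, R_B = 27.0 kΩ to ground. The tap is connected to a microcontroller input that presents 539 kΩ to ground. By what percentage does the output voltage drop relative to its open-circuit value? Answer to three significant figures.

4.63 %

The divider's output (Thévenin) resistance is R_A‖R_B = 26.14 kΩ.
Fractional drop under load = R_th/(R_th + R_L) = 26.14 / (26.14 + 539) = 0.04625.
So the output falls by 4.63 %.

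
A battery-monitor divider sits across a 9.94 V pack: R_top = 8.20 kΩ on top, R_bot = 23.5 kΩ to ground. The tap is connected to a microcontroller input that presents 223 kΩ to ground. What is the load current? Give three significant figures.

I_L ≈ 0.0322 mA

R_bot‖R_L = 21.26 kΩ; V_out = 9.94 × 21.26/29.46 = 7.173 V.
I_L = V_out / R_L = 7.173 / 223 kΩ = 0.0322 mA.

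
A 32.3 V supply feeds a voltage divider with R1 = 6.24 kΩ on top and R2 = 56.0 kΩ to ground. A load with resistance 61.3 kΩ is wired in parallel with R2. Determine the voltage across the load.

V_out ≈ 26.6 V

The load sits in parallel with R2: R2‖R_L = (56.0 × 61.3) / (56.0 + 61.3) = 29.27 kΩ.
V_out = 32.3 × 29.27 / (6.24 + 29.27) = 32.3 × 29.27/35.51 = 26.6 V.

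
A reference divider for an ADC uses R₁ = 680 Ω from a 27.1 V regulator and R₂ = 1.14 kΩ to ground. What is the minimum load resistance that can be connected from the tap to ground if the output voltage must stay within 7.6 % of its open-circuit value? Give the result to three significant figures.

R_L(min) ≈ 5.18 kΩ

Output resistance R_th = R₁‖R₂ = (680 × 1140)/1820 = 425.9 Ω.
The fractional drop is R_th/(R_th + R_L); requiring this ≤ 0.0760 gives R_L ≥ R_th(1/0.0760 − 1) = 425.9 × 12.16 = 5.18 kΩ.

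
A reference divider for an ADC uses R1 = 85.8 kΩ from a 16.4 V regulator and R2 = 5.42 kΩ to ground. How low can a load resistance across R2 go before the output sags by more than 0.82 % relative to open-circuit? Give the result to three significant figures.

Output resistance R_th = R1‖R2 = (85.8 × 5.42)/91.22 = 5.098 kΩ.
The fractional drop is R_th/(R_th + R_L); requiring this ≤ 0.00820 gives R_L ≥ R_th(1/0.00820 − 1) = 5.098 × 121.0 = 617 kΩ.

R_L(min) ≈ 617 kΩ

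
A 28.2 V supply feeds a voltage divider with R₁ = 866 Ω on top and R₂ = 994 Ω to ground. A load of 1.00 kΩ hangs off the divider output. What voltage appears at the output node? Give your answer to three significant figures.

The load sits in parallel with R₂: R₂‖R_L = (994 × 1000) / (994 + 1000) = 498.5 Ω.
V_out = 28.2 × 498.5 / (866 + 498.5) = 28.2 × 498.5/1364 = 10.3 V.
(Unloaded it would have been 15.1 V.)

V_out ≈ 10.3 V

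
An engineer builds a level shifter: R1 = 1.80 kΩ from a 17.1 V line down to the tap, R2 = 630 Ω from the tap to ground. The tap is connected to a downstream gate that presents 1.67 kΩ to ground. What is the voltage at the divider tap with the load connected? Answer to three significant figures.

V_out ≈ 3.47 V

The load sits in parallel with R2: R2‖R_L = (630 × 1670) / (630 + 1670) = 457.4 Ω.
V_out = 17.1 × 457.4 / (1800 + 457.4) = 17.1 × 457.4/2257 = 3.47 V.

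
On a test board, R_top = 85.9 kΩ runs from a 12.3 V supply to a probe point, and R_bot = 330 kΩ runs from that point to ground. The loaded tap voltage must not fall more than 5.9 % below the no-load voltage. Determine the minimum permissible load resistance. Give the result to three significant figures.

Output resistance R_th = R_top‖R_bot = (85.9 × 330)/415.9 = 68.16 kΩ.
The fractional drop is R_th/(R_th + R_L); requiring this ≤ 0.0590 gives R_L ≥ R_th(1/0.0590 − 1) = 68.16 × 15.95 = 1.09 MΩ.

R_L(min) ≈ 1.09 MΩ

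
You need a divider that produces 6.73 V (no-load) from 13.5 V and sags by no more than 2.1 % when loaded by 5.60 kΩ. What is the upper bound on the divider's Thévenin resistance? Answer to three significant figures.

R_th ≤ 120 Ω

Loading drop = R_th/(R_th + R_L) ≤ 0.0210, so R_th ≤ R_L · ε/(1−ε) = 5.60 kΩ × 0.0210/0.9790 = 120 Ω.
(Any R1, R2 with R2/(R1+R2) = 0.499 and R1‖R2 ≤ 120 Ω will meet the spec.)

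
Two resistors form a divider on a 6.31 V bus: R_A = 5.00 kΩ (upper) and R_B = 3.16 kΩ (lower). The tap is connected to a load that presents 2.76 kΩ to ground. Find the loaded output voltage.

V_out ≈ 1.44 V

The load sits in parallel with R_B: R_B‖R_L = (3.16 × 2.76) / (3.16 + 2.76) = 1.473 kΩ.
V_out = 6.31 × 1.473 / (5.00 + 1.473) = 6.31 × 1.473/6.473 = 1.44 V.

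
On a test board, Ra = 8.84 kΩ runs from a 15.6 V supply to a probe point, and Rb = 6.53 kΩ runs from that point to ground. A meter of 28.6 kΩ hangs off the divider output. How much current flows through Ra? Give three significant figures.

Rb‖R_L = 5.316 kΩ, so the source sees Ra + Rb‖R_L = 14.16 kΩ.
I = 15.6 V / 14.16 kΩ = 1.10 mA.

I ≈ 1.10 mA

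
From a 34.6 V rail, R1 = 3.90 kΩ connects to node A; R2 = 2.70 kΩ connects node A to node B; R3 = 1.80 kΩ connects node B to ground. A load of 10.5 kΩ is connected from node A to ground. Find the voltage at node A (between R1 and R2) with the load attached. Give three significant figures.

V ≈ 15.5 V

Below node A the series string R2+R3 = 4.500 kΩ sits in parallel with the 10.5 kΩ load: 3.150 kΩ.
V_A = 34.6 × 3.150/(3.90 + 3.150) = 15.5 V.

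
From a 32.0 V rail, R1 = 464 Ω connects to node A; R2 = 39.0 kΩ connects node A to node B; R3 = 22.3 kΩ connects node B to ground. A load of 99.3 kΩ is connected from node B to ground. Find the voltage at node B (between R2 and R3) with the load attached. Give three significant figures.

V ≈ 10.1 V

At node B, R3 is in parallel with the load: R3‖R_L = 18210 Ω.
Below node A the resistance is R2 + (R3‖R_L) = 57210 Ω, so V_A = 32.0 × 57210/57670 = 31.74 V.
Then V_B = V_A × (R3‖R_L)/(R2 + R3‖R_L) = 31.74 × 18210/57210 = 10.1 V.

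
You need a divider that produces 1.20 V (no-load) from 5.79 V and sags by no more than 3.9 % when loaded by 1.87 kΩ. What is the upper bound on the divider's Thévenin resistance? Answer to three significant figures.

Loading drop = R_th/(R_th + R_L) ≤ 0.0390, so R_th ≤ R_L · ε/(1−ε) = 1.87 kΩ × 0.0390/0.9610 = 75.9 Ω.

R_th ≤ 75.9 Ω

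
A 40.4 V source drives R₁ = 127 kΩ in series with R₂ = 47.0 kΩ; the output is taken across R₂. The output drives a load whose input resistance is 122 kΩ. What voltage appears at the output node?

The load sits in parallel with R₂: R₂‖R_L = (47.0 × 122) / (47.0 + 122) = 33.93 kΩ.
V_out = 40.4 × 33.93 / (127 + 33.93) = 40.4 × 33.93/160.9 = 8.52 V.
(Unloaded it would have been 10.9 V.)

V_out ≈ 8.52 V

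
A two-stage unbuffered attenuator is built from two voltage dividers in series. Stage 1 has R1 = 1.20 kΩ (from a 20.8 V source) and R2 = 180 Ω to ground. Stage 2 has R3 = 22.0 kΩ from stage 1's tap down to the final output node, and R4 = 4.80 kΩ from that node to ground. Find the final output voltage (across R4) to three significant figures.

Stage 2 presents R3+R4 = 26800 Ω as a load on stage 1's tap.
Stage 1's lower leg becomes R2‖(R3+R4) = 178.8 Ω, so V_mid = 20.8 × 178.8/1379 = 2.697 V.
Stage 2 is itself unloaded: V_out = V_mid × R4/(R3+R4) = 2.697 × 4800/26800 = 0.483 V.

V_out ≈ 0.483 V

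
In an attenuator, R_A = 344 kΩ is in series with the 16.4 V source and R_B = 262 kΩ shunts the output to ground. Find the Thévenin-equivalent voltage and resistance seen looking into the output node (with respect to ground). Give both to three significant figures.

V_th is the open-circuit tap voltage: 16.4 × 262/(344 + 262) = 7.09 V.
With the supply zeroed, R_A and R_B appear in parallel from the tap: R_th = R_A‖R_B = (344 × 262)/606.0 = 149 kΩ.

V_th = 7.09 V, R_th = 149 kΩ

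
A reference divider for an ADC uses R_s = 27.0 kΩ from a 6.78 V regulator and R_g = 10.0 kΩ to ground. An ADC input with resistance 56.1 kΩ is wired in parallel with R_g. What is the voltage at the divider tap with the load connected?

The load sits in parallel with R_g: R_g‖R_L = (10.0 × 56.1) / (10.0 + 56.1) = 8.487 kΩ.
V_out = 6.78 × 8.487 / (27.0 + 8.487) = 6.78 × 8.487/35.49 = 1.62 V.

V_out ≈ 1.62 V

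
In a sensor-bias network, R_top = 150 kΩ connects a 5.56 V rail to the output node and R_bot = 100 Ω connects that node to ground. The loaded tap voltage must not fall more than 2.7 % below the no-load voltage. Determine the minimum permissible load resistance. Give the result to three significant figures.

Output resistance R_th = R_top‖R_bot = (150000 × 100)/150100 = 99.93 Ω.
The fractional drop is R_th/(R_th + R_L); requiring this ≤ 0.0270 gives R_L ≥ R_th(1/0.0270 − 1) = 99.93 × 36.04 = 3.60 kΩ.

R_L(min) ≈ 3.60 kΩ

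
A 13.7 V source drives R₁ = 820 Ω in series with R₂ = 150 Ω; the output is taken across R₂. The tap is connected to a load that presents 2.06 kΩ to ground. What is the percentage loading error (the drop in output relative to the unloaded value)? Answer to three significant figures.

5.80 %

The divider's output (Thévenin) resistance is R₁‖R₂ = 126.8 Ω.
Fractional drop under load = R_th/(R_th + R_L) = 126.8 / (126.8 + 2060) = 0.05799.
So the output falls by 5.80 %.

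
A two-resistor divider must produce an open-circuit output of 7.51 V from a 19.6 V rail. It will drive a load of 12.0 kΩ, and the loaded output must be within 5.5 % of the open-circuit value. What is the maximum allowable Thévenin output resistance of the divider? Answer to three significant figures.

R_th ≤ 698 Ω

Loading drop = R_th/(R_th + R_L) ≤ 0.0550, so R_th ≤ R_L · ε/(1−ε) = 12.0 kΩ × 0.0550/0.9450 = 698 Ω.
(Any R1, R2 with R2/(R1+R2) = 0.383 and R1‖R2 ≤ 698 Ω will meet the spec.)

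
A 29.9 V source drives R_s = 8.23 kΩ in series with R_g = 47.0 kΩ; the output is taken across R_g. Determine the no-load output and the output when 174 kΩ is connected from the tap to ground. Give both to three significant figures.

Open-circuit: V = 29.9 × 47.0/(8.23 + 47.0) = 25.4 V.
With the load, R_g becomes R_g‖R_L = 37.00 kΩ, so V = 29.9 × 37.00/45.23 = 24.5 V.

Unloaded: 25.4 V; loaded: 24.5 V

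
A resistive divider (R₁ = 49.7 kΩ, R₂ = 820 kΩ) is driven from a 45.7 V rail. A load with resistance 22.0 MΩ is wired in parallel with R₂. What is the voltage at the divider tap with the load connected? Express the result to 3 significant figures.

V_out ≈ 43.0 V

The load sits in parallel with R₂: R₂‖R_L = (820 × 22000) / (820 + 22000) = 790.5 kΩ.
V_out = 45.7 × 790.5 / (49.7 + 790.5) = 45.7 × 790.5/840.2 = 43.0 V.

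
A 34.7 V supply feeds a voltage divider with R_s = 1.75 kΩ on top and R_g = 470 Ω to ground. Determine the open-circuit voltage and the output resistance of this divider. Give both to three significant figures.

V_th is the open-circuit tap voltage: 34.7 × 470/(1750 + 470) = 7.35 V.
With the supply zeroed, R_s and R_g appear in parallel from the tap: R_th = R_s‖R_g = (1750 × 470)/2220 = 370 Ω.

V_th = 7.35 V, R_th = 370 Ω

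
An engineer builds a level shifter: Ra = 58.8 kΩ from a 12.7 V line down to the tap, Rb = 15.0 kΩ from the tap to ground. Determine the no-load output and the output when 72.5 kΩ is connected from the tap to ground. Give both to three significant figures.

Unloaded: 2.58 V; loaded: 2.22 V

Open-circuit: V = 12.7 × 15.0/(58.8 + 15.0) = 2.58 V.
With the load, Rb becomes Rb‖R_L = 12.43 kΩ, so V = 12.7 × 12.43/71.23 = 2.22 V.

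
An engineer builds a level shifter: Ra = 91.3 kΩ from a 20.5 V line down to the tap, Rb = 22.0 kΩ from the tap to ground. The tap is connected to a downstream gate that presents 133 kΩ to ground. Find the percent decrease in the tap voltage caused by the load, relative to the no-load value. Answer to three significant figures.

11.8 %

The divider's output (Thévenin) resistance is Ra‖Rb = 17.73 kΩ.
Fractional drop under load = R_th/(R_th + R_L) = 17.73 / (17.73 + 133) = 0.1176.
So the output falls by 11.8 %.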